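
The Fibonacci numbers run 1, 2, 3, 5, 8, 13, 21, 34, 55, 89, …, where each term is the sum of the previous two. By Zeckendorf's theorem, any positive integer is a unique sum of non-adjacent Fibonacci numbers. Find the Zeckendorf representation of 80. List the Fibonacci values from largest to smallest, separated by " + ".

Greedily peel off the largest Fibonacci term at each step:
take 55 (≤ 80); 80 − 55 = 25
take 21 (≤ 25); 25 − 21 = 4
take 3 (≤ 4); 4 − 3 = 1
take 1 (≤ 1); 1 − 1 = 0
So 80 = 55 + 21 + 3 + 1, with no two terms consecutive in the sequence.

55 + 21 + 3 + 1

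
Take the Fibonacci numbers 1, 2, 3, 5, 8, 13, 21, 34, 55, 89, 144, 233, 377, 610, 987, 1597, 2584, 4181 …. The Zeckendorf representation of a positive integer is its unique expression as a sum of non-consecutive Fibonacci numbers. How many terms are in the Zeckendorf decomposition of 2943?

5

Repeatedly subtract the largest Fibonacci number that fits:
2584 ≤ 2943 < 4181, so take 2584; remainder 359
233 ≤ 359 < 377, so take 233; remainder 126
89 ≤ 126 < 144, so take 89; remainder 37
34 ≤ 37 < 55, so take 34; remainder 3
3 ≤ 3 < 5, so take 3; remainder 0
2943 = 2584 + 233 + 89 + 34 + 3, which has 5 terms.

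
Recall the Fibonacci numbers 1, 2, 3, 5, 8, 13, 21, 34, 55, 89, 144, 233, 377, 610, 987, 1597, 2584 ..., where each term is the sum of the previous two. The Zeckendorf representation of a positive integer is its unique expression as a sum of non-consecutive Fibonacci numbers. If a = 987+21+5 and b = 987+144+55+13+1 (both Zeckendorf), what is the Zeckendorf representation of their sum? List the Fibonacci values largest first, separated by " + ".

The two numbers are 1013 and 1200, so their sum is 2213.
Greedy algorithm:
1597 ≤ 2213 < 2584, so take 1597; remainder 616
610 ≤ 616 < 987, so take 610; remainder 6
5 ≤ 6 < 8, so take 5; remainder 1
1 ≤ 1 < 2, so take 1; remainder 0

1597 + 610 + 5 + 1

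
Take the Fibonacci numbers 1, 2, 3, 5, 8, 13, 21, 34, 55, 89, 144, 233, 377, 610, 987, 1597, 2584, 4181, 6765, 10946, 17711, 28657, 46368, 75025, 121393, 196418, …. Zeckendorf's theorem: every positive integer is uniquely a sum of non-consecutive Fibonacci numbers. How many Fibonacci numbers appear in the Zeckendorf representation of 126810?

6

Repeatedly subtract the largest Fibonacci number that fits:
take 121393 (≤ 126810); 126810 − 121393 = 5417
take 4181 (≤ 5417); 5417 − 4181 = 1236
take 987 (≤ 1236); 1236 − 987 = 249
take 233 (≤ 249); 249 − 233 = 16
take 13 (≤ 16); 16 − 13 = 3
take 3 (≤ 3); 3 − 3 = 0
126810 = 121393 + 4181 + 987 + 233 + 13 + 3, which has 6 terms.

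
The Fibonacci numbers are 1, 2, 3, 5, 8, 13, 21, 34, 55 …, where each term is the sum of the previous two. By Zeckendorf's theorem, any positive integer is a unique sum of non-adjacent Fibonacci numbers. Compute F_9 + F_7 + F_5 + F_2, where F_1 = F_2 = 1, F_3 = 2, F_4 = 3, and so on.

F_9 + F_7 + F_5 + F_2 = 34 + 13 + 5 + 1 = 53.

53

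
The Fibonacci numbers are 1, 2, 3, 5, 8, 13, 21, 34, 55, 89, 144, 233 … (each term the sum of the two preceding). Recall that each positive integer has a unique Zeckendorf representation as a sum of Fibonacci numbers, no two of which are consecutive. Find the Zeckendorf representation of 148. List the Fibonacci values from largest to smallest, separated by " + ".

144 + 3 + 1

largest Fibonacci ≤ 148 is 144; 148 − 144 = 4
largest Fibonacci ≤ 4 is 3; 4 − 3 = 1
largest Fibonacci ≤ 1 is 1; 1 − 1 = 0
So 148 = 144 + 3 + 1, with no two terms consecutive in the sequence.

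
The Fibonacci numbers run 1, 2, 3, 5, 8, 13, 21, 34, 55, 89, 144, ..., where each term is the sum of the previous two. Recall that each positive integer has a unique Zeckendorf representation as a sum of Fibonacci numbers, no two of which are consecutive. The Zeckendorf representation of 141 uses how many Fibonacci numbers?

4

subtract 89 from 141: 52 remains
subtract 34 from 52: 18 remains
subtract 13 from 18: 5 remains
subtract 5 from 5: 0 remains
141 = 89 + 34 + 13 + 5, which has 4 terms.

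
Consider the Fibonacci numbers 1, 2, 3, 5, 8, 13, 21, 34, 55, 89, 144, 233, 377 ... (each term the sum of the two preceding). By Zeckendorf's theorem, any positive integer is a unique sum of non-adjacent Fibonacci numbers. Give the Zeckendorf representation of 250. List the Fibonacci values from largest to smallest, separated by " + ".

Greedy algorithm:
largest Fibonacci ≤ 250 is 233; 250 − 233 = 17
largest Fibonacci ≤ 17 is 13; 17 − 13 = 4
largest Fibonacci ≤ 4 is 3; 4 − 3 = 1
largest Fibonacci ≤ 1 is 1; 1 − 1 = 0
So 250 = 233 + 13 + 3 + 1, with no two terms consecutive in the sequence.

233 + 13 + 3 + 1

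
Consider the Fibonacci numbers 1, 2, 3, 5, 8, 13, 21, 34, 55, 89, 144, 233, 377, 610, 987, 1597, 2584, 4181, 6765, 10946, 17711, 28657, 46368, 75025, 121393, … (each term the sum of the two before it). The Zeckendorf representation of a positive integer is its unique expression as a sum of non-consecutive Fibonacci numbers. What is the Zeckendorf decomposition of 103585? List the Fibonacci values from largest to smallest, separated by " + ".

Greedy algorithm:
largest Fibonacci ≤ 103585 is 75025; 103585 − 75025 = 28560
largest Fibonacci ≤ 28560 is 17711; 28560 − 17711 = 10849
largest Fibonacci ≤ 10849 is 6765; 10849 − 6765 = 4084
largest Fibonacci ≤ 4084 is 2584; 4084 − 2584 = 1500
largest Fibonacci ≤ 1500 is 987; 1500 − 987 = 513
largest Fibonacci ≤ 513 is 377; 513 − 377 = 136
largest Fibonacci ≤ 136 is 89; 136 − 89 = 47
largest Fibonacci ≤ 47 is 34; 47 − 34 = 13
largest Fibonacci ≤ 13 is 13; 13 − 13 = 0
So 103585 = 75025 + 17711 + 6765 + 2584 + 987 + 377 + 89 + 34 + 13, with no two terms consecutive in the sequence.

75025 + 17711 + 6765 + 2584 + 987 + 377 + 89 + 34 + 13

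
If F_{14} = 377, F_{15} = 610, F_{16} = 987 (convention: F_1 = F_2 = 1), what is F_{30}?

By the addition formula F_{m+n} = F_m F_{n+1} + F_{m−1} F_n with m=15, n=15: F_{30} = 610·987 + 377·610 = 602070 + 229970 = 832040.

832040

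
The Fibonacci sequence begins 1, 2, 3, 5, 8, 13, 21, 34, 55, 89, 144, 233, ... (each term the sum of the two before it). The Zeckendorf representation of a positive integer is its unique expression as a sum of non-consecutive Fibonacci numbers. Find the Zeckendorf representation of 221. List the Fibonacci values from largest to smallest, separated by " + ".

Repeatedly subtract the largest Fibonacci number that fits:
221: greatest Fibonacci not exceeding it is 144, leaving 77
77: greatest Fibonacci not exceeding it is 55, leaving 22
22: greatest Fibonacci not exceeding it is 21, leaving 1
1: greatest Fibonacci not exceeding it is 1, leaving 0
So 221 = 144 + 55 + 21 + 1, with no two terms consecutive in the sequence.

144 + 55 + 21 + 1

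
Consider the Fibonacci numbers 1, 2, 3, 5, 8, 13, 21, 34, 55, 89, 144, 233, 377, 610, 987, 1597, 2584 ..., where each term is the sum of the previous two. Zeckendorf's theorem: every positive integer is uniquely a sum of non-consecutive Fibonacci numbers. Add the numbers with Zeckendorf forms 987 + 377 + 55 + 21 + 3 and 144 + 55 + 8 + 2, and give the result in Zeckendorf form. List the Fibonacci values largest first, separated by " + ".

1597 + 55

The two numbers are 1443 and 209, so their sum is 1652.
take 1597 (≤ 1652); 1652 − 1597 = 55
take 55 (≤ 55); 55 − 55 = 0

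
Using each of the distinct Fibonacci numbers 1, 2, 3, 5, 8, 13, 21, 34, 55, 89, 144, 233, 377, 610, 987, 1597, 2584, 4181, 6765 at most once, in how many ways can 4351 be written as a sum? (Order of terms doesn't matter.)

40

Each representation comes from the Zeckendorf form by replacing some F_k with F_{k−1} + F_{k−2} where possible.
4351 = 4181+144+21+5 = 4181+144+21+3+2 = 4181+144+13+8+5 = 4181+89+55+21+5 = … (36 more), for 40 in all.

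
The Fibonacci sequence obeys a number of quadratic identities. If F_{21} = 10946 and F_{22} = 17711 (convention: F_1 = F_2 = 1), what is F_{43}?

By F_{2k+1} = F_k² + F_{k+1}²: F_{43} = 10946² + 17711² = 119814916 + 313679521 = 433494437.

433494437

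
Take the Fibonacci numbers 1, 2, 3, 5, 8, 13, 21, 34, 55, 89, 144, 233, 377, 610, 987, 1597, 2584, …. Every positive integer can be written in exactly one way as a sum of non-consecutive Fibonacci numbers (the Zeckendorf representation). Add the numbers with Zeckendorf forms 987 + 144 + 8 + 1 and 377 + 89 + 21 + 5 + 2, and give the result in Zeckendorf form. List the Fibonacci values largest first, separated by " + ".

The two numbers are 1140 and 494, so their sum is 1634.
largest Fibonacci ≤ 1634 is 1597; 1634 − 1597 = 37
largest Fibonacci ≤ 37 is 34; 37 − 34 = 3
largest Fibonacci ≤ 3 is 3; 3 − 3 = 0

1597 + 34 + 3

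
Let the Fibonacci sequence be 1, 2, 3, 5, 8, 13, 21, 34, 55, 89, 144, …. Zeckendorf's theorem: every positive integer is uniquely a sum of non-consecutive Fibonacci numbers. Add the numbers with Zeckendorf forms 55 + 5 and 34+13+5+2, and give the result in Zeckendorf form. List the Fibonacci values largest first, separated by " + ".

The two numbers are 60 and 54, so their sum is 114.
114: greatest Fibonacci not exceeding it is 89, leaving 25
25: greatest Fibonacci not exceeding it is 21, leaving 4
4: greatest Fibonacci not exceeding it is 3, leaving 1
1: greatest Fibonacci not exceeding it is 1, leaving 0

89 + 21 + 3 + 1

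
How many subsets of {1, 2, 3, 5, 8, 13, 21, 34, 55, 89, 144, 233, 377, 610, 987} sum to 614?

6

Starting from the Zeckendorf form and repeatedly splitting a term F_k into F_{k−1} + F_{k−2} (when neither is already used) reaches every representation.
614 = 610+3+1 = 377+233+3+1 = 377+144+89+3+1 = 377+144+55+34+3+1 = 377+144+55+21+13+3+1 = … (1 more), for 6 in all.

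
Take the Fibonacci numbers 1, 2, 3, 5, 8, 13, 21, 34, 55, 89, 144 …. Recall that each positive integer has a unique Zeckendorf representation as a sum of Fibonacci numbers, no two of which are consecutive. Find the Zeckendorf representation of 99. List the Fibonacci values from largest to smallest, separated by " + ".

Repeatedly subtract the largest Fibonacci number that fits:
99 − 89 = 10
10 − 8 = 2
2 − 2 = 0
So 99 = 89 + 8 + 2, with no two terms consecutive in the sequence.

89 + 8 + 2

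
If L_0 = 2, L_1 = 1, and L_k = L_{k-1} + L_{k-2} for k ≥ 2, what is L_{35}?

Iterating the recurrence up to L_{29} = 1149851 and L_{28} = 710647:
L_{30} = L_{29} + L_{28} = 1149851 + 710647 = 1860498
L_{31} = L_{30} + L_{29} = 1860498 + 1149851 = 3010349
L_{32} = L_{31} + L_{30} = 3010349 + 1860498 = 4870847
L_{33} = L_{32} + L_{31} = 4870847 + 3010349 = 7881196
L_{34} = L_{33} + L_{32} = 7881196 + 4870847 = 12752043
L_{35} = L_{34} + L_{33} = 12752043 + 7881196 = 20633239

20633239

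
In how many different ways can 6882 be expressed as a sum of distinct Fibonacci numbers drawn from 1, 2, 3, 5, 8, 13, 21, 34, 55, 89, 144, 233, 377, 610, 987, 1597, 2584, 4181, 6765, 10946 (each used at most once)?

Starting from the Zeckendorf form and repeatedly splitting a term F_k into F_{k−1} + F_{k−2} (when neither is already used) reaches every representation.
6882 = 6765+89+21+5+2 = 6765+89+13+8+5+2 = 6765+55+34+21+5+2 = 4181+2584+89+21+5+2 = 6765+55+34+13+8+5+2 = … (15 more), for 20 in all.

20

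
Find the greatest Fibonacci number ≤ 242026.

196418 ≤ 242026 < 317811, so the largest Fibonacci number not exceeding 242026 is 196418.

196418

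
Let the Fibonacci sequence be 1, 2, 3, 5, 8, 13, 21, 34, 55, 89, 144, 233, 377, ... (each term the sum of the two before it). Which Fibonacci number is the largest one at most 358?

233 ≤ 358 < 377, so the largest Fibonacci number not exceeding 358 is 233.

233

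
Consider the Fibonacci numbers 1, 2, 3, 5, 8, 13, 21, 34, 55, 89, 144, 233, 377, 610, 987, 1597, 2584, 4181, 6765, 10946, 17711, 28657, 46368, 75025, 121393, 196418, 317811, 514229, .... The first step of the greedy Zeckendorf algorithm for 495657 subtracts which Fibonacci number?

317811

317811 ≤ 495657 < 514229, so the largest Fibonacci number not exceeding 495657 is 317811.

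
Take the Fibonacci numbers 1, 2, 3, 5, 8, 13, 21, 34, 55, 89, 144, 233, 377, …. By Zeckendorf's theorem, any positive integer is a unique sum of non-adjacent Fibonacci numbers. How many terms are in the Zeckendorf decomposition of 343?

3

Greedily peel off the largest Fibonacci term at each step:
233 ≤ 343 < 377, so take 233; remainder 110
89 ≤ 110 < 144, so take 89; remainder 21
21 ≤ 21 < 34, so take 21; remainder 0
343 = 233 + 89 + 21, which has 3 terms.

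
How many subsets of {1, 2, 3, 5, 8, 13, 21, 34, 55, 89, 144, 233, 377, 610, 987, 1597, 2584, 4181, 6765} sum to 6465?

35

Starting from the Zeckendorf form and repeatedly splitting a term F_k into F_{k−1} + F_{k−2} (when neither is already used) reaches every representation.
6465 = 4181+1597+610+55+21+1 = 4181+1597+610+55+13+8+1 = 4181+1597+377+233+55+21+1 = 4181+1597+610+55+13+5+3+1 = 4181+1597+610+34+21+13+8+1 = … (30 more), for 35 in all.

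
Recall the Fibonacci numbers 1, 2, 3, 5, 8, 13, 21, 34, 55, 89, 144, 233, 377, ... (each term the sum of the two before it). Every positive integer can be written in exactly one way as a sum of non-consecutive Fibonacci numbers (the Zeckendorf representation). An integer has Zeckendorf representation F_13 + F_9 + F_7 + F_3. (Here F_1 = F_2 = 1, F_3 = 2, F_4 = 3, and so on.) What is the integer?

F_13 + F_9 + F_7 + F_3 = 233 + 34 + 13 + 2 = 282.

282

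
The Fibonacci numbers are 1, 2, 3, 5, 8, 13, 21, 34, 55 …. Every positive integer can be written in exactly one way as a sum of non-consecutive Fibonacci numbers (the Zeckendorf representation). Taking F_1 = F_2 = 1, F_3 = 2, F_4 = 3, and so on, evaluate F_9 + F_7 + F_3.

F_9 + F_7 + F_3 = 34 + 13 + 2 = 49.

49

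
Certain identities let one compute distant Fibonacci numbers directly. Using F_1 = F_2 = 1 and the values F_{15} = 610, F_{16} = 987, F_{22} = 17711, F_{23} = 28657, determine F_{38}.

39088169

By the addition formula F_{m+n} = F_m F_{n+1} + F_{m−1} F_n with m=16, n=22: F_{38} = 987·28657 + 610·17711 = 28284459 + 10803710 = 39088169.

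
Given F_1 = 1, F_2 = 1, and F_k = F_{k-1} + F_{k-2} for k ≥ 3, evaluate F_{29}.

Iterating the recurrence up to F_{21} = 10946 and F_{20} = 6765:
F_{22} = F_{21} + F_{20} = 10946 + 6765 = 17711
F_{23} = F_{22} + F_{21} = 17711 + 10946 = 28657
F_{24} = F_{23} + F_{22} = 28657 + 17711 = 46368
F_{25} = F_{24} + F_{23} = 46368 + 28657 = 75025
F_{26} = F_{25} + F_{24} = 75025 + 46368 = 121393
F_{27} = F_{26} + F_{25} = 121393 + 75025 = 196418
F_{28} = F_{27} + F_{26} = 196418 + 121393 = 317811
F_{29} = F_{28} + F_{27} = 317811 + 196418 = 514229

514229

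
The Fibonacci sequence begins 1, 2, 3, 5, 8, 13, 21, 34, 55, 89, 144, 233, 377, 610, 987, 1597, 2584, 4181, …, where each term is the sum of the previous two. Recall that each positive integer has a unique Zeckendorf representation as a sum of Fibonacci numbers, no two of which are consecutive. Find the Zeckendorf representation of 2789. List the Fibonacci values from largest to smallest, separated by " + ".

2584 + 144 + 55 + 5 + 1

Greedy algorithm:
subtract 2584 from 2789: 205 remains
subtract 144 from 205: 61 remains
subtract 55 from 61: 6 remains
subtract 5 from 6: 1 remains
subtract 1 from 1: 0 remains
So 2789 = 2584 + 144 + 55 + 5 + 1, with no two terms consecutive in the sequence.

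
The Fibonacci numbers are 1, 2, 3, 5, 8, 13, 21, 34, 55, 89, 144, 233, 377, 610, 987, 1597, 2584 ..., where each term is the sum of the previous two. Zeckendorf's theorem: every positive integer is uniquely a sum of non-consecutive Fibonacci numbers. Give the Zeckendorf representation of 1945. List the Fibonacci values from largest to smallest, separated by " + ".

1597 + 233 + 89 + 21 + 5

1597 ≤ 1945 < 2584, so take 1597; remainder 348
233 ≤ 348 < 377, so take 233; remainder 115
89 ≤ 115 < 144, so take 89; remainder 26
21 ≤ 26 < 34, so take 21; remainder 5
5 ≤ 5 < 8, so take 5; remainder 0
So 1945 = 1597 + 233 + 89 + 21 + 5, with no two terms consecutive in the sequence.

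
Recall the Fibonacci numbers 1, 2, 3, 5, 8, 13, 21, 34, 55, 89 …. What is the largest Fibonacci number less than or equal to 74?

55 ≤ 74 < 89, so the largest Fibonacci number not exceeding 74 is 55.

55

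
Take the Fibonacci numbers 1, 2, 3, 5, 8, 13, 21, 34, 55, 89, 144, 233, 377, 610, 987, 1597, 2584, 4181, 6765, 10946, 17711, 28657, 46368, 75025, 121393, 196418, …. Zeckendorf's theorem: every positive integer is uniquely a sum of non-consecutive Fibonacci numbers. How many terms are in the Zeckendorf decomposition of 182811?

Greedily peel off the largest Fibonacci term at each step:
take 121393 (≤ 182811); 182811 − 121393 = 61418
take 46368 (≤ 61418); 61418 − 46368 = 15050
take 10946 (≤ 15050); 15050 − 10946 = 4104
take 2584 (≤ 4104); 4104 − 2584 = 1520
take 987 (≤ 1520); 1520 − 987 = 533
take 377 (≤ 533); 533 − 377 = 156
take 144 (≤ 156); 156 − 144 = 12
take 8 (≤ 12); 12 − 8 = 4
take 3 (≤ 4); 4 − 3 = 1
take 1 (≤ 1); 1 − 1 = 0
182811 = 121393 + 46368 + 10946 + 2584 + 987 + 377 + 144 + 8 + 3 + 1, which has 10 terms.

10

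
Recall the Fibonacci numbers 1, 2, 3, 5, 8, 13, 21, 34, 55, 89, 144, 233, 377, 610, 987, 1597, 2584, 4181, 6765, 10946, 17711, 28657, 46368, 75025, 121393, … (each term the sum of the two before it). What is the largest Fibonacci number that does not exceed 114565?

75025 ≤ 114565 < 121393, so the largest Fibonacci number not exceeding 114565 is 75025.

75025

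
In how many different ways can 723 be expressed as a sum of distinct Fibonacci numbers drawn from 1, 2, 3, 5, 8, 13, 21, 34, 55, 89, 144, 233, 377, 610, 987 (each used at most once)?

25

Each representation comes from the Zeckendorf form by replacing some F_k with F_{k−1} + F_{k−2} where possible.
723 = 610+89+21+3 = 610+89+21+2+1 = 610+89+13+8+3 = … (22 more), for 25 in all.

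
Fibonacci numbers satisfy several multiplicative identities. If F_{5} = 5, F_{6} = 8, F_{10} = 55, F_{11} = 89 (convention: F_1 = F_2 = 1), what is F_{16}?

By the addition formula F_{m+n} = F_m F_{n+1} + F_{m−1} F_n with m=6, n=10: F_{16} = 8·89 + 5·55 = 712 + 275 = 987.

987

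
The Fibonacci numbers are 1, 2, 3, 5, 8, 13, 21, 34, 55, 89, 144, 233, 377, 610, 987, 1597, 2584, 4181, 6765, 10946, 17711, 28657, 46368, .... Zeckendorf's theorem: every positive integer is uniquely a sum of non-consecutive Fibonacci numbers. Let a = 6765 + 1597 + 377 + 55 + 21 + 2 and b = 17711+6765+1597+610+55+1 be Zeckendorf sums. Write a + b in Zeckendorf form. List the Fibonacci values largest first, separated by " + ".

28657 + 6765 + 89 + 34 + 8 + 3

The two numbers are 8817 and 26739, so their sum is 35556.
take 28657 (≤ 35556); 35556 − 28657 = 6899
take 6765 (≤ 6899); 6899 − 6765 = 134
take 89 (≤ 134); 134 − 89 = 45
take 34 (≤ 45); 45 − 34 = 11
take 8 (≤ 11); 11 − 8 = 3
take 3 (≤ 3); 3 − 3 = 0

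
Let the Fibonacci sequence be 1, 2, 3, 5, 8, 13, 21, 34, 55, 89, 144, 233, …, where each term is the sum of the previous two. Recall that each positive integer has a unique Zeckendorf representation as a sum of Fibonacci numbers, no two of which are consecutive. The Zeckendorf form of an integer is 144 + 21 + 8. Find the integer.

144 + 21 + 8 = 173.

173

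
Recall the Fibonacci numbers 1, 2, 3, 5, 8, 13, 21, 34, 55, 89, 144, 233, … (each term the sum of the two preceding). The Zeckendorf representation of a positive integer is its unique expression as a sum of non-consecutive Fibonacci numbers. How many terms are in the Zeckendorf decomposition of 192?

take 144 (≤ 192); 192 − 144 = 48
take 34 (≤ 48); 48 − 34 = 14
take 13 (≤ 14); 14 − 13 = 1
take 1 (≤ 1); 1 − 1 = 0
192 = 144 + 34 + 13 + 1, which has 4 terms.

4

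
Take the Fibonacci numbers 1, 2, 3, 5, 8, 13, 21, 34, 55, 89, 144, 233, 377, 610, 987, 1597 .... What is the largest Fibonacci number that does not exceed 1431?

987

987 ≤ 1431 < 1597, so the largest Fibonacci number not exceeding 1431 is 987.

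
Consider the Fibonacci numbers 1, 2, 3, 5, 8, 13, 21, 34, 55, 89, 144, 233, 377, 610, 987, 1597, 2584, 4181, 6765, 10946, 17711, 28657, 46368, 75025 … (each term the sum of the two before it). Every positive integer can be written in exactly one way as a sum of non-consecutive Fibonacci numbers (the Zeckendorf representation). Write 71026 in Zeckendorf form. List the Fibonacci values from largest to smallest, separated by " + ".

46368 + 17711 + 6765 + 144 + 34 + 3 + 1

Greedily peel off the largest Fibonacci term at each step:
46368 ≤ 71026 < 75025, so take 46368; remainder 24658
17711 ≤ 24658 < 28657, so take 17711; remainder 6947
6765 ≤ 6947 < 10946, so take 6765; remainder 182
144 ≤ 182 < 233, so take 144; remainder 38
34 ≤ 38 < 55, so take 34; remainder 4
3 ≤ 4 < 5, so take 3; remainder 1
1 ≤ 1 < 2, so take 1; remainder 0
So 71026 = 46368 + 17711 + 6765 + 144 + 34 + 3 + 1, with no two terms consecutive in the sequence.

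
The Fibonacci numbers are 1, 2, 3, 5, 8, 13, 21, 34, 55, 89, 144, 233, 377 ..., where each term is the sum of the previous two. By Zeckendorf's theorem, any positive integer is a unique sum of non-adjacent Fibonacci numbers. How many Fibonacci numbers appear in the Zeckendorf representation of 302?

largest Fibonacci ≤ 302 is 233; 302 − 233 = 69
largest Fibonacci ≤ 69 is 55; 69 − 55 = 14
largest Fibonacci ≤ 14 is 13; 14 − 13 = 1
largest Fibonacci ≤ 1 is 1; 1 − 1 = 0
302 = 233 + 55 + 13 + 1, which has 4 terms.

4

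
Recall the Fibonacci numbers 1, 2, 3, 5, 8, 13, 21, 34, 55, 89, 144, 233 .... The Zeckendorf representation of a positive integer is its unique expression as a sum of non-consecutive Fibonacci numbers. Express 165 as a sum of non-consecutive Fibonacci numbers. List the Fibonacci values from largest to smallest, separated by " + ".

144 + 21

165: greatest Fibonacci not exceeding it is 144, leaving 21
21: greatest Fibonacci not exceeding it is 21, leaving 0
So 165 = 144 + 21, with no two terms consecutive in the sequence.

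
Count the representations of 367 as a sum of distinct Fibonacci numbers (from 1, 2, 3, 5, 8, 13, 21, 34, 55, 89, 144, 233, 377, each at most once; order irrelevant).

367 = 233+89+34+8+3 = 233+89+34+8+2+1 = 233+89+21+13+8+3 = 233+89+34+5+3+2+1 = … (8 more), for 12 in all.

12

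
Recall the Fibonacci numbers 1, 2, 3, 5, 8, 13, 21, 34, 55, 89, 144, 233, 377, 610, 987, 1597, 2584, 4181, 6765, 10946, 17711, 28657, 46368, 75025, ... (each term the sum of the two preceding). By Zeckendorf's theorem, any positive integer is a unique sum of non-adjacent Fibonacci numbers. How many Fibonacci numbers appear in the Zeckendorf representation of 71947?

Greedily peel off the largest Fibonacci term at each step:
subtract 46368 from 71947: 25579 remains
subtract 17711 from 25579: 7868 remains
subtract 6765 from 7868: 1103 remains
subtract 987 from 1103: 116 remains
subtract 89 from 116: 27 remains
subtract 21 from 27: 6 remains
subtract 5 from 6: 1 remains
subtract 1 from 1: 0 remains
71947 = 46368 + 17711 + 6765 + 987 + 89 + 21 + 5 + 1, which has 8 terms.

8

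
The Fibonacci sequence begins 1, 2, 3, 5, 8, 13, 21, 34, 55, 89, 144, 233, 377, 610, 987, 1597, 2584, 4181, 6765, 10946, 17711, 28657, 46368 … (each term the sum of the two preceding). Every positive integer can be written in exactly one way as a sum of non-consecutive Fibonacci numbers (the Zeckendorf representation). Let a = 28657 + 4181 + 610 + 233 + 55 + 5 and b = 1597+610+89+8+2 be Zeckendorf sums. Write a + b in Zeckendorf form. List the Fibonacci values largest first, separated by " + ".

28657 + 6765 + 610 + 13 + 2

The two numbers are 33741 and 2306, so their sum is 36047.
Repeatedly subtract the largest Fibonacci number that fits:
take 28657 (≤ 36047); 36047 − 28657 = 7390
take 6765 (≤ 7390); 7390 − 6765 = 625
take 610 (≤ 625); 625 − 610 = 15
take 13 (≤ 15); 15 − 13 = 2
take 2 (≤ 2); 2 − 2 = 0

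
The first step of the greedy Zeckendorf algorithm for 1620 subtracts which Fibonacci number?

1597

1597 ≤ 1620 < 2584, so the largest Fibonacci number not exceeding 1620 is 1597.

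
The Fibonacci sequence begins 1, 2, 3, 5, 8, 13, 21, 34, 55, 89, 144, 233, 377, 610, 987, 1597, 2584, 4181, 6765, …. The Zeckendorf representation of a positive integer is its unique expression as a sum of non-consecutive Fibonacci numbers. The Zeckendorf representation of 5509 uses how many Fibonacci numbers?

7

Repeatedly subtract the largest Fibonacci number that fits:
5509 − 4181 = 1328
1328 − 987 = 341
341 − 233 = 108
108 − 89 = 19
19 − 13 = 6
6 − 5 = 1
1 − 1 = 0
5509 = 4181 + 987 + 233 + 89 + 13 + 5 + 1, which has 7 terms.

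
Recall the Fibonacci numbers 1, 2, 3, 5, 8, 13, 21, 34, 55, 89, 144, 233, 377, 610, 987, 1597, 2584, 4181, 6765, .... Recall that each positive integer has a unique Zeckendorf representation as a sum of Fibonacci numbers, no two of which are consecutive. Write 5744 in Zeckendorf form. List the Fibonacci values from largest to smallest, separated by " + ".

Greedy algorithm:
subtract 4181 from 5744: 1563 remains
subtract 987 from 1563: 576 remains
subtract 377 from 576: 199 remains
subtract 144 from 199: 55 remains
subtract 55 from 55: 0 remains
So 5744 = 4181 + 987 + 377 + 144 + 55, with no two terms consecutive in the sequence.

4181 + 987 + 377 + 144 + 55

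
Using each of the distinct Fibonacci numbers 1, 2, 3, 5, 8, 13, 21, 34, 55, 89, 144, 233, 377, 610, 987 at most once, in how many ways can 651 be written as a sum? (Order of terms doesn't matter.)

Each representation comes from the Zeckendorf form by replacing some F_k with F_{k−1} + F_{k−2} where possible.
651 = 610+34+5+2 = 610+21+13+5+2 = 377+233+34+5+2 = 377+233+21+13+5+2 = 377+144+89+34+5+2 = … (2 more), for 7 in all.

7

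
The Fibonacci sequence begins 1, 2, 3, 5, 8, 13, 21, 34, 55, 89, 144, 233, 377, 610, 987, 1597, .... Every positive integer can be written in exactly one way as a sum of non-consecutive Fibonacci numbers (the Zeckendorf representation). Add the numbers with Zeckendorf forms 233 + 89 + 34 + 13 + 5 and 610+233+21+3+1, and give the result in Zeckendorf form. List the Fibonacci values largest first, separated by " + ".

987 + 233 + 21 + 1

The two numbers are 374 and 868, so their sum is 1242.
subtract 987 from 1242: 255 remains
subtract 233 from 255: 22 remains
subtract 21 from 22: 1 remains
subtract 1 from 1: 0 remains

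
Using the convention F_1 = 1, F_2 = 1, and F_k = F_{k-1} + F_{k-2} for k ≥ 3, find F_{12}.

Iterating the recurrence up to F_{6} = 8 and F_{5} = 5:
F_{7} = F_{6} + F_{5} = 8 + 5 = 13
F_{8} = F_{7} + F_{6} = 13 + 8 = 21
F_{9} = F_{8} + F_{7} = 21 + 13 = 34
F_{10} = F_{9} + F_{8} = 34 + 21 = 55
F_{11} = F_{10} + F_{9} = 55 + 34 = 89
F_{12} = F_{11} + F_{10} = 89 + 55 = 144

144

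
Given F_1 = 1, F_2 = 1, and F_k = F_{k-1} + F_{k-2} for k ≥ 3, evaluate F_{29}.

514229

Iterating the recurrence up to F_{22} = 17711 and F_{21} = 10946:
F_{23} = F_{22} + F_{21} = 17711 + 10946 = 28657
F_{24} = F_{23} + F_{22} = 28657 + 17711 = 46368
F_{25} = F_{24} + F_{23} = 46368 + 28657 = 75025
F_{26} = F_{25} + F_{24} = 75025 + 46368 = 121393
F_{27} = F_{26} + F_{25} = 121393 + 75025 = 196418
F_{28} = F_{27} + F_{26} = 196418 + 121393 = 317811
F_{29} = F_{28} + F_{27} = 317811 + 196418 = 514229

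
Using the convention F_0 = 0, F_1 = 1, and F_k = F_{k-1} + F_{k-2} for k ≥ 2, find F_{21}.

10946

Iterating the recurrence up to F_{16} = 987 and F_{15} = 610:
F_{17} = F_{16} + F_{15} = 987 + 610 = 1597
F_{18} = F_{17} + F_{16} = 1597 + 987 = 2584
F_{19} = F_{18} + F_{17} = 2584 + 1597 = 4181
F_{20} = F_{19} + F_{18} = 4181 + 2584 = 6765
F_{21} = F_{20} + F_{19} = 6765 + 4181 = 10946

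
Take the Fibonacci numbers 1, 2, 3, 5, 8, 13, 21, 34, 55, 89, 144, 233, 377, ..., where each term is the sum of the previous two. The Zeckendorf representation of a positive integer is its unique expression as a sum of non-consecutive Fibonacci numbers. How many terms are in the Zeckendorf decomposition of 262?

Repeatedly subtract the largest Fibonacci number that fits:
262: greatest Fibonacci not exceeding it is 233, leaving 29
29: greatest Fibonacci not exceeding it is 21, leaving 8
8: greatest Fibonacci not exceeding it is 8, leaving 0
262 = 233 + 21 + 8, which has 3 terms.

3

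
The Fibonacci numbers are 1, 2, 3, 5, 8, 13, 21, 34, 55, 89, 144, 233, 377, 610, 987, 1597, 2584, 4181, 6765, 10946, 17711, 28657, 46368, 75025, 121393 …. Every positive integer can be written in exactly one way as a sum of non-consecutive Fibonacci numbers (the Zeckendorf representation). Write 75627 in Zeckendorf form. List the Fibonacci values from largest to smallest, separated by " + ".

Greedy algorithm:
subtract 75025 from 75627: 602 remains
subtract 377 from 602: 225 remains
subtract 144 from 225: 81 remains
subtract 55 from 81: 26 remains
subtract 21 from 26: 5 remains
subtract 5 from 5: 0 remains
So 75627 = 75025 + 377 + 144 + 55 + 21 + 5, with no two terms consecutive in the sequence.

75025 + 377 + 144 + 55 + 21 + 5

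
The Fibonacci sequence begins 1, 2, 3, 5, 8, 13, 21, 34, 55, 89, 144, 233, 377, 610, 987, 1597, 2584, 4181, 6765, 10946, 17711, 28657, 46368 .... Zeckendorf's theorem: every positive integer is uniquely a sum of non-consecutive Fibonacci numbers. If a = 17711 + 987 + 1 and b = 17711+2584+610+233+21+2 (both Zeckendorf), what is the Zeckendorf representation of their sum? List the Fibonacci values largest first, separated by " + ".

28657 + 10946 + 233 + 21 + 3

The two numbers are 18699 and 21161, so their sum is 39860.
28657 ≤ 39860 < 46368, so take 28657; remainder 11203
10946 ≤ 11203 < 17711, so take 10946; remainder 257
233 ≤ 257 < 377, so take 233; remainder 24
21 ≤ 24 < 34, so take 21; remainder 3
3 ≤ 3 < 5, so take 3; remainder 0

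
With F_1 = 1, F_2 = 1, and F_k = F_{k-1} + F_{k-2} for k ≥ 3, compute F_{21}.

10946

Iterating the recurrence up to F_{17} = 1597 and F_{16} = 987:
F_{18} = F_{17} + F_{16} = 1597 + 987 = 2584
F_{19} = F_{18} + F_{17} = 2584 + 1597 = 4181
F_{20} = F_{19} + F_{18} = 4181 + 2584 = 6765
F_{21} = F_{20} + F_{19} = 6765 + 4181 = 10946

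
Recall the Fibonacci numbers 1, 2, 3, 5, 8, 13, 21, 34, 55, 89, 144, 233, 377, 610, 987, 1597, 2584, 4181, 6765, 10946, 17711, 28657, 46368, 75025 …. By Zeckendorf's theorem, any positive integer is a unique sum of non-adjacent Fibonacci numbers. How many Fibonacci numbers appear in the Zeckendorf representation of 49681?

subtract 46368 from 49681: 3313 remains
subtract 2584 from 3313: 729 remains
subtract 610 from 729: 119 remains
subtract 89 from 119: 30 remains
subtract 21 from 30: 9 remains
subtract 8 from 9: 1 remains
subtract 1 from 1: 0 remains
49681 = 46368 + 2584 + 610 + 89 + 21 + 8 + 1, which has 7 terms.

7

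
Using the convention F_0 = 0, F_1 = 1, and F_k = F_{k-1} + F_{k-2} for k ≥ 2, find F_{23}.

Iterating the recurrence up to F_{18} = 2584 and F_{17} = 1597:
F_{19} = F_{18} + F_{17} = 2584 + 1597 = 4181
F_{20} = F_{19} + F_{18} = 4181 + 2584 = 6765
F_{21} = F_{20} + F_{19} = 6765 + 4181 = 10946
F_{22} = F_{21} + F_{20} = 10946 + 6765 = 17711
F_{23} = F_{22} + F_{21} = 17711 + 10946 = 28657

28657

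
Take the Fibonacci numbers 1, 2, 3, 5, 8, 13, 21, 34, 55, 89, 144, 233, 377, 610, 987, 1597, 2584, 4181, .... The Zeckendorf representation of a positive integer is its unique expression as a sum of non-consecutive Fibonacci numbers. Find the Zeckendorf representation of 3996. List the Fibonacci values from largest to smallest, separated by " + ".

2584 + 987 + 377 + 34 + 13 + 1

3996: greatest Fibonacci not exceeding it is 2584, leaving 1412
1412: greatest Fibonacci not exceeding it is 987, leaving 425
425: greatest Fibonacci not exceeding it is 377, leaving 48
48: greatest Fibonacci not exceeding it is 34, leaving 14
14: greatest Fibonacci not exceeding it is 13, leaving 1
1: greatest Fibonacci not exceeding it is 1, leaving 0
So 3996 = 2584 + 987 + 377 + 34 + 13 + 1, with no two terms consecutive in the sequence.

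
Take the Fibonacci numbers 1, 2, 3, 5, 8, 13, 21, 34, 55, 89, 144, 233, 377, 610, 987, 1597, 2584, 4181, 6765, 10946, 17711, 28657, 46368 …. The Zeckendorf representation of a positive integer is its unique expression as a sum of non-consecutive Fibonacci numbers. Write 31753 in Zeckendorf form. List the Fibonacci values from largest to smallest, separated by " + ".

Repeatedly subtract the largest Fibonacci number that fits:
take 28657 (≤ 31753); 31753 − 28657 = 3096
take 2584 (≤ 3096); 3096 − 2584 = 512
take 377 (≤ 512); 512 − 377 = 135
take 89 (≤ 135); 135 − 89 = 46
take 34 (≤ 46); 46 − 34 = 12
take 8 (≤ 12); 12 − 8 = 4
take 3 (≤ 4); 4 − 3 = 1
take 1 (≤ 1); 1 − 1 = 0
So 31753 = 28657 + 2584 + 377 + 89 + 34 + 8 + 3 + 1, with no two terms consecutive in the sequence.

28657 + 2584 + 377 + 89 + 34 + 8 + 3 + 1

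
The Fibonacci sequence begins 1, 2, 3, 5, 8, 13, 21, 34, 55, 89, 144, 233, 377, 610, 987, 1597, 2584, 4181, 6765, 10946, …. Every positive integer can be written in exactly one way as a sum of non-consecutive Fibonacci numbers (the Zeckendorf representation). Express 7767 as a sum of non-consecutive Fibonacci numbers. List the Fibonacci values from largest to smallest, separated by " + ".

6765 + 987 + 13 + 2

7767 − 6765 = 1002
1002 − 987 = 15
15 − 13 = 2
2 − 2 = 0
So 7767 = 6765 + 987 + 13 + 2, with no two terms consecutive in the sequence.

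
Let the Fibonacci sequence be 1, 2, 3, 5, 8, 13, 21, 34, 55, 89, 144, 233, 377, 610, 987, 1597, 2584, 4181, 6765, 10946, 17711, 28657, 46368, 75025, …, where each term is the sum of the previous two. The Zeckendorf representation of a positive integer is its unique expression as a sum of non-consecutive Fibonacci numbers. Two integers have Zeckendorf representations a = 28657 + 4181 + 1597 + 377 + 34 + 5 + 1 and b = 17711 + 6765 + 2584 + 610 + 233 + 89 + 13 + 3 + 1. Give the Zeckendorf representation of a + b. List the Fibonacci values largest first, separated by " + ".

46368 + 10946 + 4181 + 987 + 377 + 2

The two numbers are 34852 and 28009, so their sum is 62861.
62861 − 46368 = 16493
16493 − 10946 = 5547
5547 − 4181 = 1366
1366 − 987 = 379
379 − 377 = 2
2 − 2 = 0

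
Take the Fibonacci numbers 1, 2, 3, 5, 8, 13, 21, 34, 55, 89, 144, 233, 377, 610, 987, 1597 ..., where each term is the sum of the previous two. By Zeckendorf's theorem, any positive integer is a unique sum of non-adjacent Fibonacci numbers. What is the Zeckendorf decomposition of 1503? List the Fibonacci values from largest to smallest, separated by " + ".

987 + 377 + 89 + 34 + 13 + 3

1503: greatest Fibonacci not exceeding it is 987, leaving 516
516: greatest Fibonacci not exceeding it is 377, leaving 139
139: greatest Fibonacci not exceeding it is 89, leaving 50
50: greatest Fibonacci not exceeding it is 34, leaving 16
16: greatest Fibonacci not exceeding it is 13, leaving 3
3: greatest Fibonacci not exceeding it is 3, leaving 0
So 1503 = 987 + 377 + 89 + 34 + 13 + 3, with no two terms consecutive in the sequence.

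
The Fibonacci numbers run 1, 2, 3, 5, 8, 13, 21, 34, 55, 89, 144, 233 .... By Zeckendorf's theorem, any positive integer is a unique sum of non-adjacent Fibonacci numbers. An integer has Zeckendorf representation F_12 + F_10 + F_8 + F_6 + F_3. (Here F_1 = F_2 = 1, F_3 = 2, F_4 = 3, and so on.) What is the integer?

F_12 + F_10 + F_8 + F_6 + F_3 = 144 + 55 + 21 + 8 + 2 = 230.

230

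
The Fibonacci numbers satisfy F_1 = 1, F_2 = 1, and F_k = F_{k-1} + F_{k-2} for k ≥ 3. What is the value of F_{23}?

Iterating the recurrence up to F_{17} = 1597 and F_{16} = 987:
F_{18} = F_{17} + F_{16} = 1597 + 987 = 2584
F_{19} = F_{18} + F_{17} = 2584 + 1597 = 4181
F_{20} = F_{19} + F_{18} = 4181 + 2584 = 6765
F_{21} = F_{20} + F_{19} = 6765 + 4181 = 10946
F_{22} = F_{21} + F_{20} = 10946 + 6765 = 17711
F_{23} = F_{22} + F_{21} = 17711 + 10946 = 28657

28657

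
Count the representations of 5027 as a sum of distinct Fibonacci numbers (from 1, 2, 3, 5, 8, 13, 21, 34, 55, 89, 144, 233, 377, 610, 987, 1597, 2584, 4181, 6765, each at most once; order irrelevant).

Each representation comes from the Zeckendorf form by replacing some F_k with F_{k−1} + F_{k−2} where possible.
5027 = 4181+610+233+3 = 4181+610+233+2+1 = 4181+610+144+89+3 = 4181+610+144+89+2+1 = 4181+610+144+55+34+3 = … (39 more), for 44 in all.

44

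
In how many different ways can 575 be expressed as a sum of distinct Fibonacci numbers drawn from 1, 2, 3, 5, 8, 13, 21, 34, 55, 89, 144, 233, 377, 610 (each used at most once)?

3

Starting from the Zeckendorf form and repeatedly splitting a term F_k into F_{k−1} + F_{k−2} (when neither is already used) reaches every representation.
575 = 377+144+34+13+5+2 = 377+89+55+34+13+5+2 = 233+144+89+55+34+13+5+2 — 3 representations.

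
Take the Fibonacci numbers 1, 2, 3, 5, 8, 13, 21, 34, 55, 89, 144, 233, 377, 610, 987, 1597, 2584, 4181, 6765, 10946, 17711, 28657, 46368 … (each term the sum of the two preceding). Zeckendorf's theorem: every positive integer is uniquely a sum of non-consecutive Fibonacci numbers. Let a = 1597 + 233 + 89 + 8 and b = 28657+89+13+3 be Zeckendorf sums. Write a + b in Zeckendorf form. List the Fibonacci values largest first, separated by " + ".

The two numbers are 1927 and 28762, so their sum is 30689.
largest Fibonacci ≤ 30689 is 28657; 30689 − 28657 = 2032
largest Fibonacci ≤ 2032 is 1597; 2032 − 1597 = 435
largest Fibonacci ≤ 435 is 377; 435 − 377 = 58
largest Fibonacci ≤ 58 is 55; 58 − 55 = 3
largest Fibonacci ≤ 3 is 3; 3 − 3 = 0

28657 + 1597 + 377 + 55 + 3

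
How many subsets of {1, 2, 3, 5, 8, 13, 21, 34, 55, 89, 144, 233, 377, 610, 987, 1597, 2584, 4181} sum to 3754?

40

3754 = 2584+987+144+34+5 = 2584+987+144+34+3+2 = 2584+987+144+21+13+5 = … (37 more), for 40 in all.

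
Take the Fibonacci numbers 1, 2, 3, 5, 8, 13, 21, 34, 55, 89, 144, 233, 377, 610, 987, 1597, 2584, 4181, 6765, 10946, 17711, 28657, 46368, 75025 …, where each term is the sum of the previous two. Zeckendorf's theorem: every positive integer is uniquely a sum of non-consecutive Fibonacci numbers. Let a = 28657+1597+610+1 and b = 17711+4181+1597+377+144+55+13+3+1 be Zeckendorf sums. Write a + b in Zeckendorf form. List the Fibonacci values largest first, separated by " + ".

46368 + 6765 + 1597 + 144 + 55 + 13 + 5

The two numbers are 30865 and 24082, so their sum is 54947.
subtract 46368 from 54947: 8579 remains
subtract 6765 from 8579: 1814 remains
subtract 1597 from 1814: 217 remains
subtract 144 from 217: 73 remains
subtract 55 from 73: 18 remains
subtract 13 from 18: 5 remains
subtract 5 from 5: 0 remains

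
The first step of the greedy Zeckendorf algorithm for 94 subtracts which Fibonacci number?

89 ≤ 94 < 144, so the largest Fibonacci number not exceeding 94 is 89.

89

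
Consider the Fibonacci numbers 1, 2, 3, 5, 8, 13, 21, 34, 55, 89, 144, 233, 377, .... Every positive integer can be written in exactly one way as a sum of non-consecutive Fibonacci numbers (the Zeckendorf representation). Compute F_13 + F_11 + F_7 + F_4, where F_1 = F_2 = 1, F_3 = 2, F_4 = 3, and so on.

338

F_13 + F_11 + F_7 + F_4 = 233 + 89 + 13 + 3 = 338.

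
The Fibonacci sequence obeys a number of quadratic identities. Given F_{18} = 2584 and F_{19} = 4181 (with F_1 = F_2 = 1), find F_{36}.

By the doubling identity F_{2k} = F_k(2F_{k+1} − F_k): F_{36} = 2584·(2·4181 − 2584) = 2584·5778 = 14930352.

14930352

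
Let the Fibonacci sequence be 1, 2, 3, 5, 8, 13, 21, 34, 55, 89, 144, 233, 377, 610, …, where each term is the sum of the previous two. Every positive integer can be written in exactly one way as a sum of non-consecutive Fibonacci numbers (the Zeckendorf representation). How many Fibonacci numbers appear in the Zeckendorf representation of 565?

Greedy algorithm:
take 377 (≤ 565); 565 − 377 = 188
take 144 (≤ 188); 188 − 144 = 44
take 34 (≤ 44); 44 − 34 = 10
take 8 (≤ 10); 10 − 8 = 2
take 2 (≤ 2); 2 − 2 = 0
565 = 377 + 144 + 34 + 8 + 2, which has 5 terms.

5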